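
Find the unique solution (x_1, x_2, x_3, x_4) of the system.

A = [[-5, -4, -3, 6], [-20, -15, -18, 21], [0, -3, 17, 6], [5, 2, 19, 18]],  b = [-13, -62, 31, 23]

Forward elimination on [A|b]:
R2 <- R2 - (4)*R1:  [   0    1   -6   -3  -10 ]
R4 <- R4 - (-1)*R1:  [  0  -2  16  24  10 ]
R3 <- R3 - (-3)*R2:  [  0   0  -1  -3   1 ]
R4 <- R4 - (-2)*R2:  [   0    0    4   18  -10 ]
R4 <- R4 - (-4)*R3:  [  0   0   0   6  -6 ]
Row echelon form:
[ -5  -4  -3   6  |  -13 ]
[  0   1  -6  -3  |  -10 ]
[  0   0  -1  -3  |    1 ]
[  0   0   0   6  |   -6 ]
Back-substitution:
x_4 = (-6) / 6 = -1
x_3 = (1 - (-3)*(-1)) / -1 = 2
x_2 = (-10 - (-6)*(2) - (-3)*(-1)) / 1 = -1
x_1 = (-13 - (-4)*(-1) - (-3)*(2) - (6)*(-1)) / -5 = 1

(1, -1, 2, -1)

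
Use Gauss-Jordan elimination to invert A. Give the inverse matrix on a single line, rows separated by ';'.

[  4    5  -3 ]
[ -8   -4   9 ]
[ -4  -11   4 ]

Gauss-Jordan on [A | I]:
R1 <- (1/4)*R1:  [    1   5/4  -3/4  |   1/4     0     0 ]
R2 <- R2 - (-8)*R1:  [ 0  6  3  |  2  1  0 ]
R3 <- R3 - (-4)*R1:  [  0  -6   1  |   1   0   1 ]
R2 <- (1/6)*R2:  [   0    1  1/2  |  1/3  1/6    0 ]
R1 <- R1 - (5/4)*R2:  [     1      0  -11/8  |   -1/6  -5/24      0 ]
R3 <- R3 - (-6)*R2:  [ 0  0  4  |  3  1  1 ]
R3 <- (1/4)*R3:  [   0    0    1  |  3/4  1/4  1/4 ]
R1 <- R1 - (-11/8)*R3:  [     1      0      0  |  83/96  13/96  11/32 ]
R2 <- R2 - (1/2)*R3:  [     0      1      0  |  -1/24   1/24   -1/8 ]
Right block of [I | A^{-1}] is the inverse:
[ 83/96  13/96  11/32 ]
[ -1/24   1/24   -1/8 ]
[   3/4    1/4    1/4 ]

inverse = [83/96 13/96 11/32; -1/24 1/24 -1/8; 3/4 1/4 1/4]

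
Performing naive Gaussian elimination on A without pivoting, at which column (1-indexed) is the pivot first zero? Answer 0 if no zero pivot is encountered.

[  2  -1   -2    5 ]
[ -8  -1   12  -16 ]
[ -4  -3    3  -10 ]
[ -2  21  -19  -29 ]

first zero-pivot column = 0

Naive forward elimination:
R2 <- R2 - (-4)*R1:  [  0  -5   4   4 ]
R3 <- R3 - (-2)*R1:  [  0  -5  -1   0 ]
R4 <- R4 - (-1)*R1:  [   0   20  -21  -24 ]
R3 <- R3 - (1)*R2:  [  0   0  -5  -4 ]
R4 <- R4 - (-4)*R2:  [  0   0  -5  -8 ]
R4 <- R4 - (1)*R3:  [  0   0   0  -4 ]
All pivots nonzero; naive elimination completes without hitting a zero pivot.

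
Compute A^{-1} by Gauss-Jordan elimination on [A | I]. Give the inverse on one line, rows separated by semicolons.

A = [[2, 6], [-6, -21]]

Gauss-Jordan on [A | I]:
R1 <- (1/2)*R1:  [   1    3  |  1/2    0 ]
R2 <- R2 - (-6)*R1:  [  0  -3  |   3   1 ]
R2 <- (1/-3)*R2:  [    0     1  |    -1  -1/3 ]
R1 <- R1 - (3)*R2:  [   1    0  |  7/2    1 ]
Right block of [I | A^{-1}] is the inverse:
[ 7/2     1 ]
[  -1  -1/3 ]

inverse = [7/2 1; -1 -1/3]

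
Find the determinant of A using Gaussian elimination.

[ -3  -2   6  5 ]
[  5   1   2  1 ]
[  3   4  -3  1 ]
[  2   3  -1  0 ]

det(A) = -204

Forward elimination:
R2 <- R2 - (-5/3)*R1:  [    0  -7/3    12  28/3 ]
R3 <- R3 - (-1)*R1:  [ 0  2  3  6 ]
R4 <- R4 - (-2/3)*R1:  [    0   5/3     3  10/3 ]
R3 <- R3 - (-6/7)*R2:  [    0     0  93/7    14 ]
R4 <- R4 - (-5/7)*R2:  [    0     0  81/7    10 ]
R4 <- R4 - (27/31)*R3:  [      0       0       0  -68/31 ]
Upper-triangular form:
[ -3    -2     6       5 ]
[  0  -7/3    12    28/3 ]
[  0     0  93/7      14 ]
[  0     0     0  -68/31 ]
det(A) = (-1)^0 * (-3) * (-7/3) * (93/7) * (-68/31) = -204  (0 row swaps -> sign +1)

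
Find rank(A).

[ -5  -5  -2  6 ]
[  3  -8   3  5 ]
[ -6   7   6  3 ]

Row reduction:
R2 <- R2 - (-3/5)*R1:  [    0   -11   9/5  43/5 ]
R3 <- R3 - (6/5)*R1:  [     0     13   42/5  -21/5 ]
R3 <- R3 - (-13/11)*R2:  [      0       0  579/55  328/55 ]
Row echelon form:
[ -5   -5      -2       6 ]
[  0  -11     9/5    43/5 ]
[  0    0  579/55  328/55 ]
Nonzero rows / pivot columns: 3

rank(A) = 3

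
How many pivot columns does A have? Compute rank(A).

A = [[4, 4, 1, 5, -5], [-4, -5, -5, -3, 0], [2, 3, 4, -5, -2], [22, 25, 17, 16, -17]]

Row reduction:
R2 <- R2 - (-1)*R1:  [  0  -1  -4   2  -5 ]
R3 <- R3 - (1/2)*R1:  [     0      1    7/2  -15/2    1/2 ]
R4 <- R4 - (11/2)*R1:  [     0      3   23/2  -23/2   21/2 ]
R3 <- R3 - (-1)*R2:  [     0      0   -1/2  -11/2   -9/2 ]
R4 <- R4 - (-3)*R2:  [     0      0   -1/2  -11/2   -9/2 ]
R4 <- R4 - (1)*R3:  [ 0  0  0  0  0 ]
Row echelon form:
[ 4   4     1      5    -5 ]
[ 0  -1    -4      2    -5 ]
[ 0   0  -1/2  -11/2  -9/2 ]
[ 0   0     0      0     0 ]
Nonzero rows / pivot columns: 3

rank(A) = 3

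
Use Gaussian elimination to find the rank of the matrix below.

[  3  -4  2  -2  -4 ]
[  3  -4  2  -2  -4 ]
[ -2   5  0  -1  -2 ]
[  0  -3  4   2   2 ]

rank(A) = 3

Row reduction:
R2 <- R2 - (1)*R1:  [ 0  0  0  0  0 ]
R3 <- R3 - (-2/3)*R1:  [     0    7/3    4/3   -7/3  -14/3 ]
R2 <-> R3   (pivot in column 2 was zero)
[ 3   -4    2    -2     -4 ]
[ 0  7/3  4/3  -7/3  -14/3 ]
[ 0    0    0     0      0 ]
[ 0   -3    4     2      2 ]
R4 <- R4 - (-9/7)*R2:  [    0     0  40/7    -1    -4 ]
R3 <-> R4   (pivot in column 3 was zero)
[ 3   -4     2    -2     -4 ]
[ 0  7/3   4/3  -7/3  -14/3 ]
[ 0    0  40/7    -1     -4 ]
[ 0    0     0     0      0 ]
Row echelon form:
[ 3   -4     2    -2     -4 ]
[ 0  7/3   4/3  -7/3  -14/3 ]
[ 0    0  40/7    -1     -4 ]
[ 0    0     0     0      0 ]
Nonzero rows / pivot columns: 3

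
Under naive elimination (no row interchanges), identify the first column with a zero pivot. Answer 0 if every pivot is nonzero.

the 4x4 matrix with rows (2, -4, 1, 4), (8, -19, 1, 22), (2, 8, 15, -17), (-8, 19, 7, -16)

first zero-pivot column = 0

Naive forward elimination:
R2 <- R2 - (4)*R1:  [  0  -3  -3   6 ]
R3 <- R3 - (1)*R1:  [   0   12   14  -21 ]
R4 <- R4 - (-4)*R1:  [  0   3  11   0 ]
R3 <- R3 - (-4)*R2:  [ 0  0  2  3 ]
R4 <- R4 - (-1)*R2:  [ 0  0  8  6 ]
R4 <- R4 - (4)*R3:  [  0   0   0  -6 ]
All pivots nonzero; naive elimination completes without hitting a zero pivot.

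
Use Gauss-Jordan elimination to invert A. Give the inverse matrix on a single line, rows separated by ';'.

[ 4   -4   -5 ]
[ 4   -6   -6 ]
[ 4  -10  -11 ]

inverse = [1/4 1/4 -1/4; 5/6 -1 1/6; -2/3 1 -1/3]

Gauss-Jordan on [A | I]:
R1 <- (1/4)*R1:  [    1    -1  -5/4  |   1/4     0     0 ]
R2 <- R2 - (4)*R1:  [  0  -2  -1  |  -1   1   0 ]
R3 <- R3 - (4)*R1:  [  0  -6  -6  |  -1   0   1 ]
R2 <- (1/-2)*R2:  [    0     1   1/2  |   1/2  -1/2     0 ]
R1 <- R1 - (-1)*R2:  [    1     0  -3/4  |   3/4  -1/2     0 ]
R3 <- R3 - (-6)*R2:  [  0   0  -3  |   2  -3   1 ]
R3 <- (1/-3)*R3:  [    0     0     1  |  -2/3     1  -1/3 ]
R1 <- R1 - (-3/4)*R3:  [    1     0     0  |   1/4   1/4  -1/4 ]
R2 <- R2 - (1/2)*R3:  [   0    1    0  |  5/6   -1  1/6 ]
Right block of [I | A^{-1}] is the inverse:
[  1/4  1/4  -1/4 ]
[  5/6   -1   1/6 ]
[ -2/3    1  -1/3 ]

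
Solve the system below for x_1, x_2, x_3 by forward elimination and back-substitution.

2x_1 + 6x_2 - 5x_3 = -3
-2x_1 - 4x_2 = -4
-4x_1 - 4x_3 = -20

(4, -1, 1)

Forward elimination on [A|b]:
R2 <- R2 - (-1)*R1:  [  0   2  -5  -7 ]
R3 <- R3 - (-2)*R1:  [   0   12  -14  -26 ]
R3 <- R3 - (6)*R2:  [  0   0  16  16 ]
Row echelon form:
[ 2  6  -5  |  -3 ]
[ 0  2  -5  |  -7 ]
[ 0  0  16  |  16 ]
Back-substitution:
x_3 = (16) / 16 = 1
x_2 = (-7 - (-5)*(1)) / 2 = -1
x_1 = (-3 - (6)*(-1) - (-5)*(1)) / 2 = 4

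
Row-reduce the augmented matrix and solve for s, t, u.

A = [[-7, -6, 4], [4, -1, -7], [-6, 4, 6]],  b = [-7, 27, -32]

Forward elimination on [A|b]:
R2 <- R2 - (-4/7)*R1:  [     0  -31/7  -33/7     23 ]
R3 <- R3 - (6/7)*R1:  [    0  64/7  18/7   -26 ]
R3 <- R3 - (-64/31)*R2:  [       0        0  -222/31   666/31 ]
Row echelon form:
[ -7     -6        4  |      -7 ]
[  0  -31/7    -33/7  |      23 ]
[  0      0  -222/31  |  666/31 ]
Back-substitution:
u = (666/31) / (-222/31) = -3
t = (23 - (-33/7)*(-3)) / (-31/7) = -2
s = (-7 - (-6)*(-2) - (4)*(-3)) / -7 = 1

(1, -2, -3)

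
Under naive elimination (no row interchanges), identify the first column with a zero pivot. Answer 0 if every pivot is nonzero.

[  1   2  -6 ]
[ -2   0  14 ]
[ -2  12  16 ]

Naive forward elimination:
R2 <- R2 - (-2)*R1:  [ 0  4  2 ]
R3 <- R3 - (-2)*R1:  [  0  16   4 ]
R3 <- R3 - (4)*R2:  [  0   0  -4 ]
All pivots nonzero; naive elimination completes without hitting a zero pivot.

first zero-pivot column = 0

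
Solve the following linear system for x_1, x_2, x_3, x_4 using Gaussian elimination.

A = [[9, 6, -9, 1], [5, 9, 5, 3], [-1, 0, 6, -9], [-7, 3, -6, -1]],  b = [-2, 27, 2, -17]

Forward elimination on [A|b]:
R2 <- R2 - (5/9)*R1:  [     0   17/3     10   22/9  253/9 ]
R3 <- R3 - (-1/9)*R1:  [     0    2/3      5  -80/9   16/9 ]
R4 <- R4 - (-7/9)*R1:  [      0    23/3     -13    -2/9  -167/9 ]
R3 <- R3 - (2/17)*R2:  [       0        0    65/17  -156/17   -26/17 ]
R4 <- R4 - (23/17)*R2:  [       0        0  -451/17   -60/17  -962/17 ]
R4 <- R4 - (-451/65)*R3:  [      0       0       0  -336/5  -336/5 ]
Row echelon form:
[ 9     6     -9        1  |      -2 ]
[ 0  17/3     10     22/9  |   253/9 ]
[ 0     0  65/17  -156/17  |  -26/17 ]
[ 0     0      0   -336/5  |  -336/5 ]
Back-substitution:
x_4 = (-336/5) / (-336/5) = 1
x_3 = (-26/17 - (-156/17)*(1)) / (65/17) = 2
x_2 = (253/9 - (10)*(2) - (22/9)*(1)) / (17/3) = 1
x_1 = (-2 - (6)*(1) - (-9)*(2) - (1)*(1)) / 9 = 1

(1, 1, 2, 1)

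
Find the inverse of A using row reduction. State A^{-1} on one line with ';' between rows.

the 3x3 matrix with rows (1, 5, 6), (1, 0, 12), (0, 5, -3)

Gauss-Jordan on [A | I]:
R2 <- R2 - (1)*R1:  [  0  -5   6  |  -1   1   0 ]
R2 <- (1/-5)*R2:  [    0     1  -6/5  |   1/5  -1/5     0 ]
R1 <- R1 - (5)*R2:  [  1   0  12  |   0   1   0 ]
R3 <- R3 - (5)*R2:  [  0   0   3  |  -1   1   1 ]
R3 <- (1/3)*R3:  [    0     0     1  |  -1/3   1/3   1/3 ]
R1 <- R1 - (12)*R3:  [  1   0   0  |   4  -3  -4 ]
R2 <- R2 - (-6/5)*R3:  [    0     1     0  |  -1/5   1/5   2/5 ]
Right block of [I | A^{-1}] is the inverse:
[    4   -3   -4 ]
[ -1/5  1/5  2/5 ]
[ -1/3  1/3  1/3 ]

inverse = [4 -3 -4; -1/5 1/5 2/5; -1/3 1/3 1/3]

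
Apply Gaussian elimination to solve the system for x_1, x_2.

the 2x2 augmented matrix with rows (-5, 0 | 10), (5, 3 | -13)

(-2, -1)

Forward elimination on [A|b]:
R2 <- R2 - (-1)*R1:  [  0   3  -3 ]
Row echelon form:
[ -5  0  |  10 ]
[  0  3  |  -3 ]
Back-substitution:
x_2 = (-3) / 3 = -1
x_1 = (10) / -5 = -2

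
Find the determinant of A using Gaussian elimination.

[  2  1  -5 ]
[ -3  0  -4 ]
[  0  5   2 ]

det(A) = 121

Forward elimination:
R2 <- R2 - (-3/2)*R1:  [     0    3/2  -23/2 ]
R3 <- R3 - (10/3)*R2:  [     0      0  121/3 ]
Upper-triangular form:
[ 2    1     -5 ]
[ 0  3/2  -23/2 ]
[ 0    0  121/3 ]
det(A) = (-1)^0 * (2) * (3/2) * (121/3) = 121  (0 row swaps -> sign +1)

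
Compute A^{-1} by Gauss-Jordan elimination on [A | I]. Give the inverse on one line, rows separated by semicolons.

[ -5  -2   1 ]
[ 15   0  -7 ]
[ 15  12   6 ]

inverse = [14/25 4/25 7/75; -13/10 -3/10 -2/15; 6/5 1/5 1/5]

Gauss-Jordan on [A | I]:
R1 <- (1/-5)*R1:  [    1   2/5  -1/5  |  -1/5     0     0 ]
R2 <- R2 - (15)*R1:  [  0  -6  -4  |   3   1   0 ]
R3 <- R3 - (15)*R1:  [ 0  6  9  |  3  0  1 ]
R2 <- (1/-6)*R2:  [    0     1   2/3  |  -1/2  -1/6     0 ]
R1 <- R1 - (2/5)*R2:  [     1      0  -7/15  |      0   1/15      0 ]
R3 <- R3 - (6)*R2:  [ 0  0  5  |  6  1  1 ]
R3 <- (1/5)*R3:  [   0    0    1  |  6/5  1/5  1/5 ]
R1 <- R1 - (-7/15)*R3:  [     1      0      0  |  14/25   4/25   7/75 ]
R2 <- R2 - (2/3)*R3:  [      0       1       0  |  -13/10   -3/10   -2/15 ]
Right block of [I | A^{-1}] is the inverse:
[  14/25   4/25   7/75 ]
[ -13/10  -3/10  -2/15 ]
[    6/5    1/5    1/5 ]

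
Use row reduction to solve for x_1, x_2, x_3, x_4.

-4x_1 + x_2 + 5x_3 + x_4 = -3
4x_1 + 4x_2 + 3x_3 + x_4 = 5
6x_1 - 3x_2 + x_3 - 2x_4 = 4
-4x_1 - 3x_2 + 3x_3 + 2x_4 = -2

Forward elimination on [A|b]:
R2 <- R2 - (-1)*R1:  [ 0  5  8  2  2 ]
R3 <- R3 - (-3/2)*R1:  [    0  -3/2  17/2  -1/2  -1/2 ]
R4 <- R4 - (1)*R1:  [  0  -4  -2   1   1 ]
R3 <- R3 - (-3/10)*R2:  [      0       0  109/10    1/10    1/10 ]
R4 <- R4 - (-4/5)*R2:  [    0     0  22/5  13/5  13/5 ]
R4 <- R4 - (44/109)*R3:  [       0        0        0  279/109  279/109 ]
Row echelon form:
[ -4  1       5        1  |       -3 ]
[  0  5       8        2  |        2 ]
[  0  0  109/10     1/10  |     1/10 ]
[  0  0       0  279/109  |  279/109 ]
Back-substitution:
x_4 = (279/109) / (279/109) = 1
x_3 = (1/10 - (1/10)*(1)) / (109/10) = 0
x_2 = (2 - (8)*(0) - (2)*(1)) / 5 = 0
x_1 = (-3 - (1)*(0) - (5)*(0) - (1)*(1)) / -4 = 1

(1, 0, 0, 1)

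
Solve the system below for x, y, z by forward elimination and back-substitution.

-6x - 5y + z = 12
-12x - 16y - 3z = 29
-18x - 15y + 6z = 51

Forward elimination on [A|b]:
R2 <- R2 - (2)*R1:  [  0  -6  -5   5 ]
R3 <- R3 - (3)*R1:  [  0   0   3  15 ]
Row echelon form:
[ -6  -5   1  |  12 ]
[  0  -6  -5  |   5 ]
[  0   0   3  |  15 ]
Back-substitution:
z = (15) / 3 = 5
y = (5 - (-5)*(5)) / -6 = -5
x = (12 - (-5)*(-5) - (1)*(5)) / -6 = 3

(3, -5, 5)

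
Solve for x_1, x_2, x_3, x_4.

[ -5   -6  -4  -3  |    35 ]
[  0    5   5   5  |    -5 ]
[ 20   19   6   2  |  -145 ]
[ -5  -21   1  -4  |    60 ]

Forward elimination on [A|b]:
R3 <- R3 - (-4)*R1:  [   0   -5  -10  -10   -5 ]
R4 <- R4 - (1)*R1:  [   0  -15    5   -1   25 ]
R3 <- R3 - (-1)*R2:  [   0    0   -5   -5  -10 ]
R4 <- R4 - (-3)*R2:  [  0   0  20  14  10 ]
R4 <- R4 - (-4)*R3:  [   0    0    0   -6  -30 ]
Row echelon form:
[ -5  -6  -4  -3  |   35 ]
[  0   5   5   5  |   -5 ]
[  0   0  -5  -5  |  -10 ]
[  0   0   0  -6  |  -30 ]
Back-substitution:
x_4 = (-30) / -6 = 5
x_3 = (-10 - (-5)*(5)) / -5 = -3
x_2 = (-5 - (5)*(-3) - (5)*(5)) / 5 = -3
x_1 = (35 - (-6)*(-3) - (-4)*(-3) - (-3)*(5)) / -5 = -4

(-4, -3, -3, 5)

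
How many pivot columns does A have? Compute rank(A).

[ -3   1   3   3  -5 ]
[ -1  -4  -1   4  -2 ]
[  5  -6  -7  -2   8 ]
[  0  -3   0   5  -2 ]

Row reduction:
R2 <- R2 - (1/3)*R1:  [     0  -13/3     -2      3   -1/3 ]
R3 <- R3 - (-5/3)*R1:  [     0  -13/3     -2      3   -1/3 ]
R3 <- R3 - (1)*R2:  [ 0  0  0  0  0 ]
R4 <- R4 - (9/13)*R2:  [      0       0   18/13   38/13  -23/13 ]
R3 <-> R4   (pivot in column 3 was zero)
[ -3      1      3      3      -5 ]
[  0  -13/3     -2      3    -1/3 ]
[  0      0  18/13  38/13  -23/13 ]
[  0      0      0      0       0 ]
Row echelon form:
[ -3      1      3      3      -5 ]
[  0  -13/3     -2      3    -1/3 ]
[  0      0  18/13  38/13  -23/13 ]
[  0      0      0      0       0 ]
Nonzero rows / pivot columns: 3

rank(A) = 3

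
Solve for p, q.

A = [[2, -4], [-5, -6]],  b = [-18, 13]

Forward elimination on [A|b]:
R2 <- R2 - (-5/2)*R1:  [   0  -16  -32 ]
Row echelon form:
[ 2   -4  |  -18 ]
[ 0  -16  |  -32 ]
Back-substitution:
q = (-32) / -16 = 2
p = (-18 - (-4)*(2)) / 2 = -5

(-5, 2)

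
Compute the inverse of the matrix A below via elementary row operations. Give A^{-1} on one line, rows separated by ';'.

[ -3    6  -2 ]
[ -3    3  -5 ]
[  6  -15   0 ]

Gauss-Jordan on [A | I]:
R1 <- (1/-3)*R1:  [    1    -2   2/3  |  -1/3     0     0 ]
R2 <- R2 - (-3)*R1:  [  0  -3  -3  |  -1   1   0 ]
R3 <- R3 - (6)*R1:  [  0  -3  -4  |   2   0   1 ]
R2 <- (1/-3)*R2:  [    0     1     1  |   1/3  -1/3     0 ]
R1 <- R1 - (-2)*R2:  [    1     0   8/3  |   1/3  -2/3     0 ]
R3 <- R3 - (-3)*R2:  [  0   0  -1  |   3  -1   1 ]
R3 <- (1/-1)*R3:  [  0   0   1  |  -3   1  -1 ]
R1 <- R1 - (8/3)*R3:  [     1      0      0  |   25/3  -10/3    8/3 ]
R2 <- R2 - (1)*R3:  [    0     1     0  |  10/3  -4/3     1 ]
Right block of [I | A^{-1}] is the inverse:
[ 25/3  -10/3  8/3 ]
[ 10/3   -4/3    1 ]
[   -3      1   -1 ]

inverse = [25/3 -10/3 8/3; 10/3 -4/3 1; -3 1 -1]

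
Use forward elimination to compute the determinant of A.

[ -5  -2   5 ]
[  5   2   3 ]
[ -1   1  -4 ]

det(A) = 56

Forward elimination:
R2 <- R2 - (-1)*R1:  [ 0  0  8 ]
R3 <- R3 - (1/5)*R1:  [   0  7/5   -5 ]
R2 <-> R3   (pivot in column 2 was zero)
[ -5   -2   5 ]
[  0  7/5  -5 ]
[  0    0   8 ]
Upper-triangular form:
[ -5   -2   5 ]
[  0  7/5  -5 ]
[  0    0   8 ]
det(A) = (-1)^1 * (-5) * (7/5) * (8) = 56  (1 row swap -> sign -1)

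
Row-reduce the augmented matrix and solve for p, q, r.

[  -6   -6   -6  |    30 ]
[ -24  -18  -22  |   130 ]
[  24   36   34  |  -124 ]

Forward elimination on [A|b]:
R2 <- R2 - (4)*R1:  [  0   6   2  10 ]
R3 <- R3 - (-4)*R1:  [  0  12  10  -4 ]
R3 <- R3 - (2)*R2:  [   0    0    6  -24 ]
Row echelon form:
[ -6  -6  -6  |   30 ]
[  0   6   2  |   10 ]
[  0   0   6  |  -24 ]
Back-substitution:
r = (-24) / 6 = -4
q = (10 - (2)*(-4)) / 6 = 3
p = (30 - (-6)*(3) - (-6)*(-4)) / -6 = -4

(-4, 3, -4)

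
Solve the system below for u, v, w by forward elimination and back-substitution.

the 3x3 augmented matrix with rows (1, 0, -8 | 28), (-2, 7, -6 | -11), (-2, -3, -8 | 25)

Forward elimination on [A|b]:
R2 <- R2 - (-2)*R1:  [   0    7  -22   45 ]
R3 <- R3 - (-2)*R1:  [   0   -3  -24   81 ]
R3 <- R3 - (-3/7)*R2:  [      0       0  -234/7   702/7 ]
Row echelon form:
[ 1  0      -8  |     28 ]
[ 0  7     -22  |     45 ]
[ 0  0  -234/7  |  702/7 ]
Back-substitution:
w = (702/7) / (-234/7) = -3
v = (45 - (-22)*(-3)) / 7 = -3
u = (28 - (-8)*(-3)) / 1 = 4

(4, -3, -3)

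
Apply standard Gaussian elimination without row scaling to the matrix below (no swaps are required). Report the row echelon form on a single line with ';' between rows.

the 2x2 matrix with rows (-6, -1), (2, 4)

REF = [-6 -1; 0 11/3]

Forward elimination:
R2 <- R2 - (-1/3)*R1:  [    0  11/3 ]
Row echelon form:
[ -6    -1 ]
[  0  11/3 ]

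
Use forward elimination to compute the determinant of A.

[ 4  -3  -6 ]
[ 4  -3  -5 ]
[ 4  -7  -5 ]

Forward elimination:
R2 <- R2 - (1)*R1:  [ 0  0  1 ]
R3 <- R3 - (1)*R1:  [  0  -4   1 ]
R2 <-> R3   (pivot in column 2 was zero)
[ 4  -3  -6 ]
[ 0  -4   1 ]
[ 0   0   1 ]
Upper-triangular form:
[ 4  -3  -6 ]
[ 0  -4   1 ]
[ 0   0   1 ]
det(A) = (-1)^1 * (4) * (-4) * (1) = 16  (1 row swap -> sign -1)

det(A) = 16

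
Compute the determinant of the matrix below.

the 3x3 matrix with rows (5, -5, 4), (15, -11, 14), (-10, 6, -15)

Forward elimination:
R2 <- R2 - (3)*R1:  [ 0  4  2 ]
R3 <- R3 - (-2)*R1:  [  0  -4  -7 ]
R3 <- R3 - (-1)*R2:  [  0   0  -5 ]
Upper-triangular form:
[ 5  -5   4 ]
[ 0   4   2 ]
[ 0   0  -5 ]
det(A) = (-1)^0 * (5) * (4) * (-5) = -100  (0 row swaps -> sign +1)

det(A) = -100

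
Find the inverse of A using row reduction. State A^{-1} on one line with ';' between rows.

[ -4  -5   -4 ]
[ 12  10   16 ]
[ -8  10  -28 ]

inverse = [11/2 9/4 1/2; -13/5 -1 -1/5; -5/2 -1 -1/4]

Gauss-Jordan on [A | I]:
R1 <- (1/-4)*R1:  [    1   5/4     1  |  -1/4     0     0 ]
R2 <- R2 - (12)*R1:  [  0  -5   4  |   3   1   0 ]
R3 <- R3 - (-8)*R1:  [   0   20  -20  |   -2    0    1 ]
R2 <- (1/-5)*R2:  [    0     1  -4/5  |  -3/5  -1/5     0 ]
R1 <- R1 - (5/4)*R2:  [   1    0    2  |  1/2  1/4    0 ]
R3 <- R3 - (20)*R2:  [  0   0  -4  |  10   4   1 ]
R3 <- (1/-4)*R3:  [    0     0     1  |  -5/2    -1  -1/4 ]
R1 <- R1 - (2)*R3:  [    1     0     0  |  11/2   9/4   1/2 ]
R2 <- R2 - (-4/5)*R3:  [     0      1      0  |  -13/5     -1   -1/5 ]
Right block of [I | A^{-1}] is the inverse:
[  11/2  9/4   1/2 ]
[ -13/5   -1  -1/5 ]
[  -5/2   -1  -1/4 ]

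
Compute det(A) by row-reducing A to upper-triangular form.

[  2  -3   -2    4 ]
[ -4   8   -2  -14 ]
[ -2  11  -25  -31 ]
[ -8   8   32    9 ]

Forward elimination:
R2 <- R2 - (-2)*R1:  [  0   2  -6  -6 ]
R3 <- R3 - (-1)*R1:  [   0    8  -27  -27 ]
R4 <- R4 - (-4)*R1:  [  0  -4  24  25 ]
R3 <- R3 - (4)*R2:  [  0   0  -3  -3 ]
R4 <- R4 - (-2)*R2:  [  0   0  12  13 ]
R4 <- R4 - (-4)*R3:  [ 0  0  0  1 ]
Upper-triangular form:
[ 2  -3  -2   4 ]
[ 0   2  -6  -6 ]
[ 0   0  -3  -3 ]
[ 0   0   0   1 ]
det(A) = (-1)^0 * (2) * (2) * (-3) * (1) = -12  (0 row swaps -> sign +1)

det(A) = -12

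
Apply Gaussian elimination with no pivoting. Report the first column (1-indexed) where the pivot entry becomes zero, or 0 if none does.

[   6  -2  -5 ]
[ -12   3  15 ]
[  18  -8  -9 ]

first zero-pivot column = 0

Naive forward elimination:
R2 <- R2 - (-2)*R1:  [  0  -1   5 ]
R3 <- R3 - (3)*R1:  [  0  -2   6 ]
R3 <- R3 - (2)*R2:  [  0   0  -4 ]
All pivots nonzero; naive elimination completes without hitting a zero pivot.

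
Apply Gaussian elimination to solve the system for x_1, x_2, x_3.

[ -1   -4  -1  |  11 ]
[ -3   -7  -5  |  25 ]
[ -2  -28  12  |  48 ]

(-2, -2, -1)

Forward elimination on [A|b]:
R2 <- R2 - (3)*R1:  [  0   5  -2  -8 ]
R3 <- R3 - (2)*R1:  [   0  -20   14   26 ]
R3 <- R3 - (-4)*R2:  [  0   0   6  -6 ]
Row echelon form:
[ -1  -4  -1  |  11 ]
[  0   5  -2  |  -8 ]
[  0   0   6  |  -6 ]
Back-substitution:
x_3 = (-6) / 6 = -1
x_2 = (-8 - (-2)*(-1)) / 5 = -2
x_1 = (11 - (-4)*(-2) - (-1)*(-1)) / -1 = -2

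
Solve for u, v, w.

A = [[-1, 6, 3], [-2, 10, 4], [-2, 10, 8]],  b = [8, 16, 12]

(-5, 1, -1)

Forward elimination on [A|b]:
R2 <- R2 - (2)*R1:  [  0  -2  -2   0 ]
R3 <- R3 - (2)*R1:  [  0  -2   2  -4 ]
R3 <- R3 - (1)*R2:  [  0   0   4  -4 ]
Row echelon form:
[ -1   6   3  |   8 ]
[  0  -2  -2  |   0 ]
[  0   0   4  |  -4 ]
Back-substitution:
w = (-4) / 4 = -1
v = (0 - (-2)*(-1)) / -2 = 1
u = (8 - (6)*(1) - (3)*(-1)) / -1 = -5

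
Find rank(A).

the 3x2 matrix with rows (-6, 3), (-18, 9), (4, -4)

rank(A) = 2

Row reduction:
R2 <- R2 - (3)*R1:  [ 0  0 ]
R3 <- R3 - (-2/3)*R1:  [  0  -2 ]
R2 <-> R3   (pivot in column 2 was zero)
[ -6   3 ]
[  0  -2 ]
[  0   0 ]
Row echelon form:
[ -6   3 ]
[  0  -2 ]
[  0   0 ]
Nonzero rows / pivot columns: 2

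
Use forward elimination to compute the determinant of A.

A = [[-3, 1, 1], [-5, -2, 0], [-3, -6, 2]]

det(A) = 46

Forward elimination:
R2 <- R2 - (5/3)*R1:  [     0  -11/3   -5/3 ]
R3 <- R3 - (1)*R1:  [  0  -7   1 ]
R3 <- R3 - (21/11)*R2:  [     0      0  46/11 ]
Upper-triangular form:
[ -3      1      1 ]
[  0  -11/3   -5/3 ]
[  0      0  46/11 ]
det(A) = (-1)^0 * (-3) * (-11/3) * (46/11) = 46  (0 row swaps -> sign +1)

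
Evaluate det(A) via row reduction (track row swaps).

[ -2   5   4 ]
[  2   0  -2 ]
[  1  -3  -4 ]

det(A) = 18

Forward elimination:
R2 <- R2 - (-1)*R1:  [ 0  5  2 ]
R3 <- R3 - (-1/2)*R1:  [    0  -1/2    -2 ]
R3 <- R3 - (-1/10)*R2:  [    0     0  -9/5 ]
Upper-triangular form:
[ -2  5     4 ]
[  0  5     2 ]
[  0  0  -9/5 ]
det(A) = (-1)^0 * (-2) * (5) * (-9/5) = 18  (0 row swaps -> sign +1)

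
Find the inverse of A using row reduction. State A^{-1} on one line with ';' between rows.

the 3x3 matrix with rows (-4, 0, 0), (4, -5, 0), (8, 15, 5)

Gauss-Jordan on [A | I]:
R1 <- (1/-4)*R1:  [    1     0     0  |  -1/4     0     0 ]
R2 <- R2 - (4)*R1:  [  0  -5   0  |   1   1   0 ]
R3 <- R3 - (8)*R1:  [  0  15   5  |   2   0   1 ]
R2 <- (1/-5)*R2:  [    0     1     0  |  -1/5  -1/5     0 ]
R3 <- R3 - (15)*R2:  [ 0  0  5  |  5  3  1 ]
R3 <- (1/5)*R3:  [   0    0    1  |    1  3/5  1/5 ]
Right block of [I | A^{-1}] is the inverse:
[ -1/4     0    0 ]
[ -1/5  -1/5    0 ]
[    1   3/5  1/5 ]

inverse = [-1/4 0 0; -1/5 -1/5 0; 1 3/5 1/5]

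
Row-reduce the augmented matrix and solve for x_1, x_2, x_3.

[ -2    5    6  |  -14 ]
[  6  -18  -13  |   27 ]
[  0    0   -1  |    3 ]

Forward elimination on [A|b]:
R2 <- R2 - (-3)*R1:  [   0   -3    5  -15 ]
Row echelon form:
[ -2   5   6  |  -14 ]
[  0  -3   5  |  -15 ]
[  0   0  -1  |    3 ]
Back-substitution:
x_3 = (3) / -1 = -3
x_2 = (-15 - (5)*(-3)) / -3 = 0
x_1 = (-14 - (5)*(0) - (6)*(-3)) / -2 = -2

(-2, 0, -3)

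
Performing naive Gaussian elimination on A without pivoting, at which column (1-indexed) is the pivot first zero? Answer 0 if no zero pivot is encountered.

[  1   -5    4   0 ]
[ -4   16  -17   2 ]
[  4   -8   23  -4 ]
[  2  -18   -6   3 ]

first zero-pivot column = 0

Naive forward elimination:
R2 <- R2 - (-4)*R1:  [  0  -4  -1   2 ]
R3 <- R3 - (4)*R1:  [  0  12   7  -4 ]
R4 <- R4 - (2)*R1:  [   0   -8  -14    3 ]
R3 <- R3 - (-3)*R2:  [ 0  0  4  2 ]
R4 <- R4 - (2)*R2:  [   0    0  -12   -1 ]
R4 <- R4 - (-3)*R3:  [ 0  0  0  5 ]
All pivots nonzero; naive elimination completes without hitting a zero pivot.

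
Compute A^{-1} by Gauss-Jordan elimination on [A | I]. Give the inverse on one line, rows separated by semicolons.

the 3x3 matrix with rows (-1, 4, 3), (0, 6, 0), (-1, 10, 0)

Gauss-Jordan on [A | I]:
R1 <- (1/-1)*R1:  [  1  -4  -3  |  -1   0   0 ]
R3 <- R3 - (-1)*R1:  [  0   6  -3  |  -1   0   1 ]
R2 <- (1/6)*R2:  [   0    1    0  |    0  1/6    0 ]
R1 <- R1 - (-4)*R2:  [   1    0   -3  |   -1  2/3    0 ]
R3 <- R3 - (6)*R2:  [  0   0  -3  |  -1  -1   1 ]
R3 <- (1/-3)*R3:  [    0     0     1  |   1/3   1/3  -1/3 ]
R1 <- R1 - (-3)*R3:  [   1    0    0  |    0  5/3   -1 ]
Right block of [I | A^{-1}] is the inverse:
[   0  5/3    -1 ]
[   0  1/6     0 ]
[ 1/3  1/3  -1/3 ]

inverse = [0 5/3 -1; 0 1/6 0; 1/3 1/3 -1/3]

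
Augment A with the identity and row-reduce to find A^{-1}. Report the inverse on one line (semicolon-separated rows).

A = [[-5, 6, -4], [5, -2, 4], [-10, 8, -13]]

inverse = [-3/50 23/50 4/25; 1/4 1/4 0; 1/5 -1/5 -1/5]

Gauss-Jordan on [A | I]:
R1 <- (1/-5)*R1:  [    1  -6/5   4/5  |  -1/5     0     0 ]
R2 <- R2 - (5)*R1:  [ 0  4  0  |  1  1  0 ]
R3 <- R3 - (-10)*R1:  [  0  -4  -5  |  -2   0   1 ]
R2 <- (1/4)*R2:  [   0    1    0  |  1/4  1/4    0 ]
R1 <- R1 - (-6/5)*R2:  [    1     0   4/5  |  1/10  3/10     0 ]
R3 <- R3 - (-4)*R2:  [  0   0  -5  |  -1   1   1 ]
R3 <- (1/-5)*R3:  [    0     0     1  |   1/5  -1/5  -1/5 ]
R1 <- R1 - (4/5)*R3:  [     1      0      0  |  -3/50  23/50   4/25 ]
Right block of [I | A^{-1}] is the inverse:
[ -3/50  23/50  4/25 ]
[   1/4    1/4     0 ]
[   1/5   -1/5  -1/5 ]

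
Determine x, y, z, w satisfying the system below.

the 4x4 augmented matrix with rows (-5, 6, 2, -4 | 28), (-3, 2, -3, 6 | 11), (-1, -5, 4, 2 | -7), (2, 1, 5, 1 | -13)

(-4, 1, -1, -1)

Forward elimination on [A|b]:
R2 <- R2 - (3/5)*R1:  [     0   -8/5  -21/5   42/5  -29/5 ]
R3 <- R3 - (1/5)*R1:  [     0  -31/5   18/5   14/5  -63/5 ]
R4 <- R4 - (-2/5)*R1:  [    0  17/5  29/5  -3/5  -9/5 ]
R3 <- R3 - (31/8)*R2:  [      0       0   159/8  -119/4    79/8 ]
R4 <- R4 - (-17/8)*R2:  [      0       0   -25/8    69/4  -113/8 ]
R4 <- R4 - (-25/159)*R3:  [         0          0          0   1999/159  -1999/159 ]
Row echelon form:
[ -5     6      2        -4  |         28 ]
[  0  -8/5  -21/5      42/5  |      -29/5 ]
[  0     0  159/8    -119/4  |       79/8 ]
[  0     0      0  1999/159  |  -1999/159 ]
Back-substitution:
w = (-1999/159) / (1999/159) = -1
z = (79/8 - (-119/4)*(-1)) / (159/8) = -1
y = (-29/5 - (-21/5)*(-1) - (42/5)*(-1)) / (-8/5) = 1
x = (28 - (6)*(1) - (2)*(-1) - (-4)*(-1)) / -5 = -4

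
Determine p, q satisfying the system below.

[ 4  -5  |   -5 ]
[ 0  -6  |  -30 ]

(5, 5)

Forward elimination on [A|b]:
Row echelon form:
[ 4  -5  |   -5 ]
[ 0  -6  |  -30 ]
Back-substitution:
q = (-30) / -6 = 5
p = (-5 - (-5)*(5)) / 4 = 5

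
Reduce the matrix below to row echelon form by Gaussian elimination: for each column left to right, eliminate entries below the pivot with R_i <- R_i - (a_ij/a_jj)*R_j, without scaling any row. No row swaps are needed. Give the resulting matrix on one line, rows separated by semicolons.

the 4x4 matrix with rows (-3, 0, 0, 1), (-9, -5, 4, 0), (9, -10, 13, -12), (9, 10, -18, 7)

Forward elimination:
R2 <- R2 - (3)*R1:  [  0  -5   4  -3 ]
R3 <- R3 - (-3)*R1:  [   0  -10   13   -9 ]
R4 <- R4 - (-3)*R1:  [   0   10  -18   10 ]
R3 <- R3 - (2)*R2:  [  0   0   5  -3 ]
R4 <- R4 - (-2)*R2:  [   0    0  -10    4 ]
R4 <- R4 - (-2)*R3:  [  0   0   0  -2 ]
Row echelon form:
[ -3   0  0   1 ]
[  0  -5  4  -3 ]
[  0   0  5  -3 ]
[  0   0  0  -2 ]

REF = [-3 0 0 1; 0 -5 4 -3; 0 0 5 -3; 0 0 0 -2]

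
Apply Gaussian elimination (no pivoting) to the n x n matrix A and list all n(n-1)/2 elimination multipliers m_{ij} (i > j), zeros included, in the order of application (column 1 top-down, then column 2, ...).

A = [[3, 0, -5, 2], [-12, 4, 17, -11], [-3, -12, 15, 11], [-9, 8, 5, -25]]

multipliers: -4, -1, -3, -3, 2, -4

Forward elimination:
R2 <- R2 - (-4)*R1:  [  0   4  -3  -3 ]
R3 <- R3 - (-1)*R1:  [   0  -12   10   13 ]
R4 <- R4 - (-3)*R1:  [   0    8  -10  -19 ]
R3 <- R3 - (-3)*R2:  [ 0  0  1  4 ]
R4 <- R4 - (2)*R2:  [   0    0   -4  -13 ]
R4 <- R4 - (-4)*R3:  [ 0  0  0  3 ]
Multipliers (in order of application): m_{21} = -4, m_{31} = -1, m_{41} = -3, m_{32} = -3, m_{42} = 2, m_{43} = -4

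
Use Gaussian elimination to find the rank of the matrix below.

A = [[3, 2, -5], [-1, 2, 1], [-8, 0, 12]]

rank(A) = 2

Row reduction:
R2 <- R2 - (-1/3)*R1:  [    0   8/3  -2/3 ]
R3 <- R3 - (-8/3)*R1:  [    0  16/3  -4/3 ]
R3 <- R3 - (2)*R2:  [ 0  0  0 ]
Row echelon form:
[ 3    2    -5 ]
[ 0  8/3  -2/3 ]
[ 0    0     0 ]
Nonzero rows / pivot columns: 2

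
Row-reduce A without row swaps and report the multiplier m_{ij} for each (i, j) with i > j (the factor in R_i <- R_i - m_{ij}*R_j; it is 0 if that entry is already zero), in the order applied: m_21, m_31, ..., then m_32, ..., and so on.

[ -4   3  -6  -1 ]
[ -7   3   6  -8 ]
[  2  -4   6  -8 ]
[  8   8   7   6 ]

Forward elimination:
R2 <- R2 - (7/4)*R1:  [     0   -9/4   33/2  -25/4 ]
R3 <- R3 - (-1/2)*R1:  [     0   -5/2      3  -17/2 ]
R4 <- R4 - (-2)*R1:  [  0  14  -5   4 ]
R3 <- R3 - (10/9)*R2:  [     0      0  -46/3  -14/9 ]
R4 <- R4 - (-56/9)*R2:  [      0       0   293/3  -314/9 ]
R4 <- R4 - (-293/46)*R3:  [        0         0         0  -3091/69 ]
Multipliers (in order of application): m_{21} = 7/4, m_{31} = -1/2, m_{41} = -2, m_{32} = 10/9, m_{42} = -56/9, m_{43} = -293/46

multipliers: 7/4, -1/2, -2, 10/9, -56/9, -293/46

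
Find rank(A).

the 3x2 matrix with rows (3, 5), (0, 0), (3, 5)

rank(A) = 1

Row reduction:
R3 <- R3 - (1)*R1:  [ 0  0 ]
Row echelon form:
[ 3  5 ]
[ 0  0 ]
[ 0  0 ]
Nonzero rows / pivot columns: 1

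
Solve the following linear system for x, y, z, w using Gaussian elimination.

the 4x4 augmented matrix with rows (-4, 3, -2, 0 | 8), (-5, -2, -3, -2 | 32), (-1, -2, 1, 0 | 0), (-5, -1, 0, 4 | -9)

Forward elimination on [A|b]:
R2 <- R2 - (5/4)*R1:  [     0  -23/4   -1/2     -2     22 ]
R3 <- R3 - (1/4)*R1:  [     0  -11/4    3/2      0     -2 ]
R4 <- R4 - (5/4)*R1:  [     0  -19/4    5/2      4    -19 ]
R3 <- R3 - (11/23)*R2:  [       0        0    40/23    22/23  -288/23 ]
R4 <- R4 - (19/23)*R2:  [       0        0    67/23   130/23  -855/23 ]
R4 <- R4 - (67/40)*R3:  [     0      0      0  81/20  -81/5 ]
Row echelon form:
[ -4      3     -2      0  |        8 ]
[  0  -23/4   -1/2     -2  |       22 ]
[  0      0  40/23  22/23  |  -288/23 ]
[  0      0      0  81/20  |    -81/5 ]
Back-substitution:
w = (-81/5) / (81/20) = -4
z = (-288/23 - (22/23)*(-4)) / (40/23) = -5
y = (22 - (-1/2)*(-5) - (-2)*(-4)) / (-23/4) = -2
x = (8 - (3)*(-2) - (-2)*(-5)) / -4 = -1

(-1, -2, -5, -4)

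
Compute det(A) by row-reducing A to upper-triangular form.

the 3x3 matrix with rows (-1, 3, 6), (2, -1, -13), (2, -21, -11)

Forward elimination:
R2 <- R2 - (-2)*R1:  [  0   5  -1 ]
R3 <- R3 - (-2)*R1:  [   0  -15    1 ]
R3 <- R3 - (-3)*R2:  [  0   0  -2 ]
Upper-triangular form:
[ -1  3   6 ]
[  0  5  -1 ]
[  0  0  -2 ]
det(A) = (-1)^0 * (-1) * (5) * (-2) = 10  (0 row swaps -> sign +1)

det(A) = 10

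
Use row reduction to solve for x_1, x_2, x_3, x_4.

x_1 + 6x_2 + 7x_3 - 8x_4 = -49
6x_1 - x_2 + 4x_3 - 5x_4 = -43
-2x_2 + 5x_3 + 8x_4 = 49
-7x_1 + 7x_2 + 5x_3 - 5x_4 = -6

(-4, -2, 1, 5)

Forward elimination on [A|b]:
R2 <- R2 - (6)*R1:  [   0  -37  -38   43  251 ]
R4 <- R4 - (-7)*R1:  [    0    49    54   -61  -349 ]
R3 <- R3 - (2/37)*R2:  [       0        0   261/37   210/37  1311/37 ]
R4 <- R4 - (-49/37)*R2:  [       0        0   136/37  -150/37  -614/37 ]
R4 <- R4 - (136/261)*R3:  [        0         0         0   -610/87  -3050/87 ]
Row echelon form:
[ 1    6       7       -8  |       -49 ]
[ 0  -37     -38       43  |       251 ]
[ 0    0  261/37   210/37  |   1311/37 ]
[ 0    0       0  -610/87  |  -3050/87 ]
Back-substitution:
x_4 = (-3050/87) / (-610/87) = 5
x_3 = (1311/37 - (210/37)*(5)) / (261/37) = 1
x_2 = (251 - (-38)*(1) - (43)*(5)) / -37 = -2
x_1 = (-49 - (6)*(-2) - (7)*(1) - (-8)*(5)) / 1 = -4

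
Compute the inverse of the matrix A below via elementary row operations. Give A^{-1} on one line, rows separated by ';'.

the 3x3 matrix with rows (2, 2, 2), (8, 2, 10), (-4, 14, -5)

inverse = [5/2 -19/30 -4/15; 0 1/30 1/15; -2 3/5 1/5]

Gauss-Jordan on [A | I]:
R1 <- (1/2)*R1:  [   1    1    1  |  1/2    0    0 ]
R2 <- R2 - (8)*R1:  [  0  -6   2  |  -4   1   0 ]
R3 <- R3 - (-4)*R1:  [  0  18  -1  |   2   0   1 ]
R2 <- (1/-6)*R2:  [    0     1  -1/3  |   2/3  -1/6     0 ]
R1 <- R1 - (1)*R2:  [    1     0   4/3  |  -1/6   1/6     0 ]
R3 <- R3 - (18)*R2:  [   0    0    5  |  -10    3    1 ]
R3 <- (1/5)*R3:  [   0    0    1  |   -2  3/5  1/5 ]
R1 <- R1 - (4/3)*R3:  [      1       0       0  |     5/2  -19/30   -4/15 ]
R2 <- R2 - (-1/3)*R3:  [    0     1     0  |     0  1/30  1/15 ]
Right block of [I | A^{-1}] is the inverse:
[ 5/2  -19/30  -4/15 ]
[   0    1/30   1/15 ]
[  -2     3/5    1/5 ]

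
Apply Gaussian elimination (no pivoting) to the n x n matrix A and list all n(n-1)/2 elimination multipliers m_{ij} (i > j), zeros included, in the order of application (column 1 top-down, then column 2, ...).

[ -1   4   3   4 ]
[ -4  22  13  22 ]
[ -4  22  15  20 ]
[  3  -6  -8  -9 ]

multipliers: 4, 4, -3, 1, 1, 0

Forward elimination:
R2 <- R2 - (4)*R1:  [ 0  6  1  6 ]
R3 <- R3 - (4)*R1:  [ 0  6  3  4 ]
R4 <- R4 - (-3)*R1:  [ 0  6  1  3 ]
R3 <- R3 - (1)*R2:  [  0   0   2  -2 ]
R4 <- R4 - (1)*R2:  [  0   0   0  -3 ]
R4: entry in column 3 is already 0 -> m_{43} = 0 (no row operation needed)
Multipliers (in order of application): m_{21} = 4, m_{31} = 4, m_{41} = -3, m_{32} = 1, m_{42} = 1, m_{43} = 0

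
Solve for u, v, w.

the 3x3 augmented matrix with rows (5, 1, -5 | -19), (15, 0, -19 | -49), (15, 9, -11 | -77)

Forward elimination on [A|b]:
R2 <- R2 - (3)*R1:  [  0  -3  -4   8 ]
R3 <- R3 - (3)*R1:  [   0    6    4  -20 ]
R3 <- R3 - (-2)*R2:  [  0   0  -4  -4 ]
Row echelon form:
[ 5   1  -5  |  -19 ]
[ 0  -3  -4  |    8 ]
[ 0   0  -4  |   -4 ]
Back-substitution:
w = (-4) / -4 = 1
v = (8 - (-4)*(1)) / -3 = -4
u = (-19 - (1)*(-4) - (-5)*(1)) / 5 = -2

(-2, -4, 1)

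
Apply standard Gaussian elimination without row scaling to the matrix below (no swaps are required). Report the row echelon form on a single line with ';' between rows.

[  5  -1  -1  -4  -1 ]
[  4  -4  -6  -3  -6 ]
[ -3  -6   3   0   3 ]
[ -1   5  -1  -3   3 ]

Forward elimination:
R2 <- R2 - (4/5)*R1:  [     0  -16/5  -26/5    1/5  -26/5 ]
R3 <- R3 - (-3/5)*R1:  [     0  -33/5   12/5  -12/5   12/5 ]
R4 <- R4 - (-1/5)*R1:  [     0   24/5   -6/5  -19/5   14/5 ]
R3 <- R3 - (33/16)*R2:  [      0       0   105/8  -45/16   105/8 ]
R4 <- R4 - (-3/2)*R2:  [    0     0    -9  -7/2    -5 ]
R4 <- R4 - (-24/35)*R3:  [     0      0      0  -38/7      4 ]
Row echelon form:
[ 5     -1     -1      -4     -1 ]
[ 0  -16/5  -26/5     1/5  -26/5 ]
[ 0      0  105/8  -45/16  105/8 ]
[ 0      0      0   -38/7      4 ]

REF = [5 -1 -1 -4 -1; 0 -16/5 -26/5 1/5 -26/5; 0 0 105/8 -45/16 105/8; 0 0 0 -38/7 4]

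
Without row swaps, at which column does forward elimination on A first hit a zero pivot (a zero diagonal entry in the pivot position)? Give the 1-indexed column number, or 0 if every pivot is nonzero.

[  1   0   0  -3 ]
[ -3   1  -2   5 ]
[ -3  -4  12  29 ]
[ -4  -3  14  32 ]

Naive forward elimination:
R2 <- R2 - (-3)*R1:  [  0   1  -2  -4 ]
R3 <- R3 - (-3)*R1:  [  0  -4  12  20 ]
R4 <- R4 - (-4)*R1:  [  0  -3  14  20 ]
R3 <- R3 - (-4)*R2:  [ 0  0  4  4 ]
R4 <- R4 - (-3)*R2:  [ 0  0  8  8 ]
R4 <- R4 - (2)*R3:  [ 0  0  0  0 ]
Matrix at this point:
[ 1  0   0  -3 ]
[ 0  1  -2  -4 ]
[ 0  0   4   4 ]
[ 0  0   0   0 ]
Pivot entry (4,4) in the last row is zero and there are no rows below to swap with -> zero pivot in column 4 (A is singular).

first zero-pivot column = 4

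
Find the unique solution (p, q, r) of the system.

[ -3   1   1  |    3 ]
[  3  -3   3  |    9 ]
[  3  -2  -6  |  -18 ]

(0, 0, 3)

Forward elimination on [A|b]:
R2 <- R2 - (-1)*R1:  [  0  -2   4  12 ]
R3 <- R3 - (-1)*R1:  [   0   -1   -5  -15 ]
R3 <- R3 - (1/2)*R2:  [   0    0   -7  -21 ]
Row echelon form:
[ -3   1   1  |    3 ]
[  0  -2   4  |   12 ]
[  0   0  -7  |  -21 ]
Back-substitution:
r = (-21) / -7 = 3
q = (12 - (4)*(3)) / -2 = 0
p = (3 - (1)*(0) - (1)*(3)) / -3 = 0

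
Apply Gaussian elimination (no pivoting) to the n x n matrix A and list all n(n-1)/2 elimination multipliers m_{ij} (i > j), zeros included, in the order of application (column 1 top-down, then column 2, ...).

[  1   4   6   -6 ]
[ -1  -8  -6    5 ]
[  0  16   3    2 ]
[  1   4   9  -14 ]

Forward elimination:
R2 <- R2 - (-1)*R1:  [  0  -4   0  -1 ]
R3: entry in column 1 is already 0 -> m_{31} = 0 (no row operation needed)
R4 <- R4 - (1)*R1:  [  0   0   3  -8 ]
R3 <- R3 - (-4)*R2:  [  0   0   3  -2 ]
R4: entry in column 2 is already 0 -> m_{42} = 0 (no row operation needed)
R4 <- R4 - (1)*R3:  [  0   0   0  -6 ]
Multipliers (in order of application): m_{21} = -1, m_{31} = 0, m_{41} = 1, m_{32} = -4, m_{42} = 0, m_{43} = 1

multipliers: -1, 0, 1, -4, 0, 1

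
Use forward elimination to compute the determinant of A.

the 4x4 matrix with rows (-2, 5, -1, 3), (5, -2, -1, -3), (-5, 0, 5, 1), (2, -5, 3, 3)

det(A) = -468

Forward elimination:
R2 <- R2 - (-5/2)*R1:  [    0  21/2  -7/2   9/2 ]
R3 <- R3 - (5/2)*R1:  [     0  -25/2   15/2  -13/2 ]
R4 <- R4 - (-1)*R1:  [ 0  0  2  6 ]
R3 <- R3 - (-25/21)*R2:  [    0     0  10/3  -8/7 ]
R4 <- R4 - (3/5)*R3:  [      0       0       0  234/35 ]
Upper-triangular form:
[ -2     5    -1       3 ]
[  0  21/2  -7/2     9/2 ]
[  0     0  10/3    -8/7 ]
[  0     0     0  234/35 ]
det(A) = (-1)^0 * (-2) * (21/2) * (10/3) * (234/35) = -468  (0 row swaps -> sign +1)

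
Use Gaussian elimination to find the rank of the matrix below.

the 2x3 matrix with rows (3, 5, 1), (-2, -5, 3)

rank(A) = 2

Row reduction:
R2 <- R2 - (-2/3)*R1:  [    0  -5/3  11/3 ]
Row echelon form:
[ 3     5     1 ]
[ 0  -5/3  11/3 ]
Nonzero rows / pivot columns: 2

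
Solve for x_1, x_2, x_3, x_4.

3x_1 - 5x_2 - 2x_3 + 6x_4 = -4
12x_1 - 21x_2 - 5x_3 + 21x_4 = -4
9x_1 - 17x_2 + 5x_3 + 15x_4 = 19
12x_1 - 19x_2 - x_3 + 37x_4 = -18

Forward elimination on [A|b]:
R2 <- R2 - (4)*R1:  [  0  -1   3  -3  12 ]
R3 <- R3 - (3)*R1:  [  0  -2  11  -3  31 ]
R4 <- R4 - (4)*R1:  [  0   1   7  13  -2 ]
R3 <- R3 - (2)*R2:  [ 0  0  5  3  7 ]
R4 <- R4 - (-1)*R2:  [  0   0  10  10  10 ]
R4 <- R4 - (2)*R3:  [  0   0   0   4  -4 ]
Row echelon form:
[ 3  -5  -2   6  |  -4 ]
[ 0  -1   3  -3  |  12 ]
[ 0   0   5   3  |   7 ]
[ 0   0   0   4  |  -4 ]
Back-substitution:
x_4 = (-4) / 4 = -1
x_3 = (7 - (3)*(-1)) / 5 = 2
x_2 = (12 - (3)*(2) - (-3)*(-1)) / -1 = -3
x_1 = (-4 - (-5)*(-3) - (-2)*(2) - (6)*(-1)) / 3 = -3

(-3, -3, 2, -1)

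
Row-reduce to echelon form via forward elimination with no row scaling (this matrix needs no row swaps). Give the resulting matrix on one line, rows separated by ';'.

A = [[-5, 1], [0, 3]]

REF = [-5 1; 0 3]

Forward elimination:
Row echelon form:
[ -5  1 ]
[  0  3 ]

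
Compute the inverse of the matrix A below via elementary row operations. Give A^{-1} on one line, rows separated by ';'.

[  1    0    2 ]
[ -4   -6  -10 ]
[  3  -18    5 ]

Gauss-Jordan on [A | I]:
R2 <- R2 - (-4)*R1:  [  0  -6  -2  |   4   1   0 ]
R3 <- R3 - (3)*R1:  [   0  -18   -1  |   -3    0    1 ]
R2 <- (1/-6)*R2:  [    0     1   1/3  |  -2/3  -1/6     0 ]
R3 <- R3 - (-18)*R2:  [   0    0    5  |  -15   -3    1 ]
R3 <- (1/5)*R3:  [    0     0     1  |    -3  -3/5   1/5 ]
R1 <- R1 - (2)*R3:  [    1     0     0  |     7   6/5  -2/5 ]
R2 <- R2 - (1/3)*R3:  [     0      1      0  |    1/3   1/30  -1/15 ]
Right block of [I | A^{-1}] is the inverse:
[   7   6/5   -2/5 ]
[ 1/3  1/30  -1/15 ]
[  -3  -3/5    1/5 ]

inverse = [7 6/5 -2/5; 1/3 1/30 -1/15; -3 -3/5 1/5]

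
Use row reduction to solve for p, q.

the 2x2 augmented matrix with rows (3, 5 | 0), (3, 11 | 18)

Forward elimination on [A|b]:
R2 <- R2 - (1)*R1:  [  0   6  18 ]
Row echelon form:
[ 3  5  |   0 ]
[ 0  6  |  18 ]
Back-substitution:
q = (18) / 6 = 3
p = (0 - (5)*(3)) / 3 = -5

(-5, 3)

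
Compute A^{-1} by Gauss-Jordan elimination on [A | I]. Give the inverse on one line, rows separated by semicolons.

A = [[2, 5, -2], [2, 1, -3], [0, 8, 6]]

inverse = [-15/16 23/16 13/32; 3/8 -3/8 -1/16; -1/2 1/2 1/4]

Gauss-Jordan on [A | I]:
R1 <- (1/2)*R1:  [   1  5/2   -1  |  1/2    0    0 ]
R2 <- R2 - (2)*R1:  [  0  -4  -1  |  -1   1   0 ]
R2 <- (1/-4)*R2:  [    0     1   1/4  |   1/4  -1/4     0 ]
R1 <- R1 - (5/2)*R2:  [     1      0  -13/8  |   -1/8    5/8      0 ]
R3 <- R3 - (8)*R2:  [  0   0   4  |  -2   2   1 ]
R3 <- (1/4)*R3:  [    0     0     1  |  -1/2   1/2   1/4 ]
R1 <- R1 - (-13/8)*R3:  [      1       0       0  |  -15/16   23/16   13/32 ]
R2 <- R2 - (1/4)*R3:  [     0      1      0  |    3/8   -3/8  -1/16 ]
Right block of [I | A^{-1}] is the inverse:
[ -15/16  23/16  13/32 ]
[    3/8   -3/8  -1/16 ]
[   -1/2    1/2    1/4 ]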